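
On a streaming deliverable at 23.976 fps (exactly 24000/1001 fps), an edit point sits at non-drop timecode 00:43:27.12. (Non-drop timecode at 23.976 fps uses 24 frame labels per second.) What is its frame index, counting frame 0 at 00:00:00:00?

62580

Total seconds to the label: (0 × 3600 + 43 × 60 + 27) = 2607.
Frame index = 2607 × 24 + 12 = 62580.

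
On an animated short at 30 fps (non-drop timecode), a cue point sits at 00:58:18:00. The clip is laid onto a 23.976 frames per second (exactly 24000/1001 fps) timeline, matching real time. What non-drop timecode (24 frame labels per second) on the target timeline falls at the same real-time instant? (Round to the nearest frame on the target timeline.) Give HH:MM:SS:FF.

Source frame index: (0×3600 + 58×60 + 18) × 30 + 0 = 104940.
Real time: 104940 / (30) = 3498 s.
Target frame: (3498) × (24000/1001) = 7632000/91 ≈ 83868.132 → 83868.
At 24 labels/s: frame 83868 → 00:58:14:12.

00:58:14:12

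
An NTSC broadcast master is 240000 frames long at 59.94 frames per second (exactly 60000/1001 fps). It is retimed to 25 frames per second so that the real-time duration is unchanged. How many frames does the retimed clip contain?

100100 frames

Target frames = source frames × (target rate / source rate) = 240000 × (25)/(60000/1001) = 240000 × 1001/2400 = 100100.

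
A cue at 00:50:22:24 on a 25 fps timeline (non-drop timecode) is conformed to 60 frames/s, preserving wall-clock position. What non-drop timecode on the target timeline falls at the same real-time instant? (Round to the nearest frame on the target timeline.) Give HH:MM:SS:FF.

Source frame index: (0×3600 + 50×60 + 22) × 25 + 24 = 75574.
Real time: 75574 / (25) = 75574/25 s.
Target frame: (75574/25) × (60) = 906888/5 ≈ 181377.600 → 181378.
At 60 labels/s: frame 181378 → 00:50:22:58.

00:50:22:58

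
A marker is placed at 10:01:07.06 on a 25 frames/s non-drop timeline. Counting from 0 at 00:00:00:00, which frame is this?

Total seconds to the label: (10 × 3600 + 1 × 60 + 7) = 36067.
Frame index = 36067 × 25 + 6 = 901681.

frame 901681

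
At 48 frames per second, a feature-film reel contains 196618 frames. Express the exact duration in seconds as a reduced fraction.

Running time = 196618 ÷ (48) = 196618 × 1/48 = 98309/24 s.

98309/24 seconds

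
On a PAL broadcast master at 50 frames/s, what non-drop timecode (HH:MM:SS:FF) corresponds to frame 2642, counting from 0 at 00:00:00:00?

2642 ÷ 50 = 52 full seconds, remainder 42 frames.
52 s = 0 h 0 min 52 s.
Timecode: 00:00:52:42.

00:00:52:42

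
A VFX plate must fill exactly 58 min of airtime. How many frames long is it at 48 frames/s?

58 min = 3480 s.
Frames = 3480 × 48 = 167040.

167040 frames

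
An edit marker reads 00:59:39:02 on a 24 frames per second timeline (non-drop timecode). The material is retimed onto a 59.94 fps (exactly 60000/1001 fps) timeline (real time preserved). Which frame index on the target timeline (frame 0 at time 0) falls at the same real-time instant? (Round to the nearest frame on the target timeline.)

frame 214530

Source frame index: (0×3600 + 59×60 + 39) × 24 + 2 = 85898.
Real time: 85898 / (24) = 42949/12 s.
Target frame: (42949/12) × (60000/1001) = 214745000/1001 ≈ 214530.470 → 214530.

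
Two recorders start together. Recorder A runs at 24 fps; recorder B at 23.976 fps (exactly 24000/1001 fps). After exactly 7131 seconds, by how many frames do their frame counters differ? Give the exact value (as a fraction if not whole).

171144/1001 frames

A emits 24 × 7131 = 171144 frames; B emits 24000/1001 × 7131 = 171144000/1001.
Difference = 171144/1001 frames (≈ 170.9730); B is behind A.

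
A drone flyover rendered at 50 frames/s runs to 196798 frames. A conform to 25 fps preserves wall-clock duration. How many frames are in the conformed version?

98399 frames

Frames at target rate = 196798 × (25) / (50) = 98399.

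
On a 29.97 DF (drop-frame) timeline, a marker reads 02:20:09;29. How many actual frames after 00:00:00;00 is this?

252047

Complete 10-minute blocks: 14, each 17982 frames → 251748.
Remaining 0 whole minutes in the current block: 0 frames.
Within the current minute: 9 × 30 + 29 = 299. Total = 251748 + 0 + 299 = 252047.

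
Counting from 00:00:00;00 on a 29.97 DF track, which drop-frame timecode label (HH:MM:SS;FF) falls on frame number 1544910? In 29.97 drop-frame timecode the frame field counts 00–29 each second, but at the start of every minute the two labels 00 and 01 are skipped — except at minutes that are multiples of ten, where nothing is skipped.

Ten DF minutes hold 17982 frames, so frame 1544910 lies in block 85 (frames 1528470–1546451) with 16440 frames into that block.
The block's first minute is 1800 frames and the rest 1798 each; 16440 frames reaches minute 9, so 85 × 18 + 9 × 2 = 1548 labels have been skipped so far.
Adding those back, label number 1544910 + 1548 = 1546458 at 30 labels/s is 51548 s + 18 f = 14 h 19 min 8 s frame 18, i.e. 14:19:08;18.

14:19:08;18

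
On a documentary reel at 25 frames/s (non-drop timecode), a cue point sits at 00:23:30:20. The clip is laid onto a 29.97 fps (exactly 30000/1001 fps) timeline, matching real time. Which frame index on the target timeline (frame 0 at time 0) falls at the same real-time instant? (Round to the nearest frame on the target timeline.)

Source frame index: (0×3600 + 23×60 + 30) × 25 + 20 = 35270.
Real time: 35270 / (25) = 7054/5 s.
Target frame: (7054/5) × (30000/1001) = 42324000/1001 ≈ 42281.718 → 42282.

frame 42282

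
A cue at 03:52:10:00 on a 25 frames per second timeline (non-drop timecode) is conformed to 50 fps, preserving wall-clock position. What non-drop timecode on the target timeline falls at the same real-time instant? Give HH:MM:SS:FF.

Source frame index: (3×3600 + 52×60 + 10) × 25 + 0 = 348250.
Real time: 348250 / (25) = 13930 s.
Target frame: (13930) × (50) = 696500.
At 50 labels/s: frame 696500 → 03:52:10:00.

03:52:10:00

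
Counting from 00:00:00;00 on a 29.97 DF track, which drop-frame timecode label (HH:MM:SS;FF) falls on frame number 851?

00:00:28;11

Each 10-minute DF block holds 10 × 60 × 30 − 9 × 2 = 17982 frames. 851 ÷ 17982 → 0 full blocks, remainder 851.
Within the partial block the first minute is 1800 frames and each further minute 1798, so 0 further minute boundaries passed. Total skipped labels = 18 × 0 + 2 × 0 = 0.
Non-drop label index = 851 + 0 = 851; at 30 labels/s that is 00:00:28:11, i.e. DF 00:00:28;11.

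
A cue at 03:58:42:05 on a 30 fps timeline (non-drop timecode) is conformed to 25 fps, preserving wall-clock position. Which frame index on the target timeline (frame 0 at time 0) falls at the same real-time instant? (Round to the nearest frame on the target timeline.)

Source frame index: (3×3600 + 58×60 + 42) × 30 + 5 = 429665.
Real time: 429665 / (30) = 85933/6 s.
Target frame: (85933/6) × (25) = 2148325/6 ≈ 358054.167 → 358054.

frame 358054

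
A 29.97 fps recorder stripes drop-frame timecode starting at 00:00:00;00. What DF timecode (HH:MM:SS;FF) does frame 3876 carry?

00:02:09;10

Ten DF minutes hold 17982 frames, so frame 3876 lies in block 0 (frames 0–17981) with 3876 frames into that block.
The block's first minute is 1800 frames and the rest 1798 each; 3876 frames reaches minute 2, so 0 × 18 + 2 × 2 = 4 labels have been skipped so far.
Adding those back, label number 3876 + 4 = 3880 at 30 labels/s is 129 s + 10 f = 0 h 2 min 9 s frame 10, i.e. 00:02:09;10.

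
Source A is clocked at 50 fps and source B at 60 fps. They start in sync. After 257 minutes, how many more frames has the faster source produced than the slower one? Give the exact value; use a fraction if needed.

257 min = 15420 s.
A emits 50 × 15420 = 771000 frames; B emits 60 × 15420 = 925200.
Difference = 154200 frames; B is ahead of A.

154200 frames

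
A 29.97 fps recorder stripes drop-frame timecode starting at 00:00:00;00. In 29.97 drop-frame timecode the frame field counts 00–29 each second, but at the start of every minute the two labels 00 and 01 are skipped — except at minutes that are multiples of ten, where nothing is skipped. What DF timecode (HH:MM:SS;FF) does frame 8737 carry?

00:04:51;15

Ten DF minutes hold 17982 frames, so frame 8737 lies in block 0 (frames 0–17981) with 8737 frames into that block.
The block's first minute is 1800 frames and the rest 1798 each; 8737 frames reaches minute 4, so 0 × 18 + 4 × 2 = 8 labels have been skipped so far.
Adding those back, label number 8737 + 8 = 8745 at 30 labels/s is 291 s + 15 f = 0 h 4 min 51 s frame 15, i.e. 00:04:51;15.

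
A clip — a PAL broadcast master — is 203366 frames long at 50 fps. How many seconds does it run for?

Running time = 203366 / (50) = 4067.32 s.

4067.32 seconds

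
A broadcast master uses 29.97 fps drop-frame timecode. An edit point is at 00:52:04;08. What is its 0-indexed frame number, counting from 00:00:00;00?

Complete 10-minute blocks: 5, each 17982 frames → 89910.
Remaining 2 whole minutes in the current block: 1800 + 1 × 1798 = 3598 frames.
Within the current minute: 4 × 30 + 8 − 2 = 126 (labels ;00/;01 skipped at this minute). Total = 89910 + 3598 + 126 = 93634.

93634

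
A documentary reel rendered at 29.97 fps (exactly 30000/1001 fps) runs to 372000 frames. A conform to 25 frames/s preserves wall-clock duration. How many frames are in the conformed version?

Target frames = source frames × (target rate / source rate) = 372000 × (25)/(30000/1001) = 372000 × 1001/1200 = 310310.

310310 frames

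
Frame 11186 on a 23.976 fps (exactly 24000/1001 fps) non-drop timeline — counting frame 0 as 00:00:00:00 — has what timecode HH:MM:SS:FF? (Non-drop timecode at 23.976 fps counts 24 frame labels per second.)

11186 ÷ 24 = 466 full seconds, remainder 2 frames.
466 s = 0 h 7 min 46 s.
Timecode: 00:07:46:02.

00:07:46:02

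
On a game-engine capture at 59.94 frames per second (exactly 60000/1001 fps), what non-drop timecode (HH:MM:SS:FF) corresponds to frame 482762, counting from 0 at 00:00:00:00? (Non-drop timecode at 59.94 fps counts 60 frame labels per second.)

482762 ÷ 60 = 8046 full seconds, remainder 2 frames.
8046 s = 2 h 14 min 6 s.
Timecode: 02:14:06:02.

02:14:06:02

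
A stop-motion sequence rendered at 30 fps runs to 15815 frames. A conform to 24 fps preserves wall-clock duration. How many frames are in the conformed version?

Frames at target rate = 15815 × (24) / (30) = 12652.

12652 frames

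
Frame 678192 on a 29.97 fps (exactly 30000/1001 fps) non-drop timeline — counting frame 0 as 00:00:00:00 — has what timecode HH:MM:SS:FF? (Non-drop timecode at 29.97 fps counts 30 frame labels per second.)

678192 ÷ 30 = 22606 full seconds, remainder 12 frames.
22606 s = 6 h 16 min 46 s.
Timecode: 06:16:46:12.

06:16:46:12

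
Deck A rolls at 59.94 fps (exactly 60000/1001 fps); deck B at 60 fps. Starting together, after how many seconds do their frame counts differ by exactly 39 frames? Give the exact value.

650.65 seconds

The gap grows by |60 − 60000/1001| = 60/1001 frames per second.
Time for a 39-frame gap: 39 ÷ (60/1001) = 650.65 s.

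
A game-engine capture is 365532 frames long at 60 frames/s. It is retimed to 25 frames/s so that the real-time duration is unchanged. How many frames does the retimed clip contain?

Target frames = source frames × (target rate / source rate) = 365532 × (25)/(60) = 365532 × 5/12 = 152305.

152305 frames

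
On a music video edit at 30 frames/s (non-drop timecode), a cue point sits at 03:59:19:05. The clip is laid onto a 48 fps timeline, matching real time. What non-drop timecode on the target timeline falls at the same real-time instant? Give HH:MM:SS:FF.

Source frame index: (3×3600 + 59×60 + 19) × 30 + 5 = 430775.
Real time: 430775 / (30) = 86155/6 s.
Target frame: (86155/6) × (48) = 689240.
At 48 labels/s: frame 689240 → 03:59:19:08.

03:59:19:08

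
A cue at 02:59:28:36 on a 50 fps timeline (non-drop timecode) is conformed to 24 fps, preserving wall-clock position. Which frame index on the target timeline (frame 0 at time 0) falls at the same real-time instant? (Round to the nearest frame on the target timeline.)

frame 258449

Source frame index: (2×3600 + 59×60 + 28) × 50 + 36 = 538436.
Real time: 538436 / (50) = 269218/25 s.
Target frame: (269218/25) × (24) = 6461232/25 ≈ 258449.280 → 258449.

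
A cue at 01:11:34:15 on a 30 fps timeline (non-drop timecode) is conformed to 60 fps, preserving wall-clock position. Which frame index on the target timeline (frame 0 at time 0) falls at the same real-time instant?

frame 257670

Source frame index: (1×3600 + 11×60 + 34) × 30 + 15 = 128835.
Real time: 128835 / (30) = 8589/2 s.
Target frame: (8589/2) × (60) = 257670.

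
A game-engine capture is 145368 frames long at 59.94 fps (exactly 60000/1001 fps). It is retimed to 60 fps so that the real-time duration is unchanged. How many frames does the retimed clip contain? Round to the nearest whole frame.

145513 frames

Frames at target rate = 145368 × (60) / (60000/1001) = 18189171/125 ≈ 145513.368.
Nearest whole frame: 145513.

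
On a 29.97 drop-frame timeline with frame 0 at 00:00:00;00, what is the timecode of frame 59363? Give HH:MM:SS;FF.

00:33:00;23

Each 10-minute DF block holds 10 × 60 × 30 − 9 × 2 = 17982 frames. 59363 ÷ 17982 → 3 full blocks, remainder 5417.
Within the partial block the first minute is 1800 frames and each further minute 1798, so 3 further minute boundaries passed. Total skipped labels = 18 × 3 + 2 × 3 = 60.
Non-drop label index = 59363 + 60 = 59423; at 30 labels/s that is 00:33:00:23, i.e. DF 00:33:00;23.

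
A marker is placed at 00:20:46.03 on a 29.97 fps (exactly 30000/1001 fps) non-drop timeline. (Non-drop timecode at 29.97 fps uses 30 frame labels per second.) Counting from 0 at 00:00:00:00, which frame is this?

Total seconds to the label: (0 × 3600 + 20 × 60 + 46) = 1246.
Frame index = 1246 × 30 + 3 = 37383.

frame 37383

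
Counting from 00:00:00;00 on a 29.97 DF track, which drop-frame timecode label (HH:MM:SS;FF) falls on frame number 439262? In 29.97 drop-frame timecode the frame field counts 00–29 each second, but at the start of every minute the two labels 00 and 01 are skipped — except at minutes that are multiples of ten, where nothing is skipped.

04:04:16;22

Each 10-minute DF block holds 10 × 60 × 30 − 9 × 2 = 17982 frames. 439262 ÷ 17982 → 24 full blocks, remainder 7694.
Within the partial block the first minute is 1800 frames and each further minute 1798, so 4 further minute boundaries passed. Total skipped labels = 18 × 24 + 2 × 4 = 440.
Non-drop label index = 439262 + 440 = 439702; at 30 labels/s that is 04:04:16:22, i.e. DF 04:04:16;22.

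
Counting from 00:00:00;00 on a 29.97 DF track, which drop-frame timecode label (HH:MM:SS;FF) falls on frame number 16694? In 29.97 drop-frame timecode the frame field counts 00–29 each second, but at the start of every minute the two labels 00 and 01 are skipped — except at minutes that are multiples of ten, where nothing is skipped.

Ten DF minutes hold 17982 frames, so frame 16694 lies in block 0 (frames 0–17981) with 16694 frames into that block.
The block's first minute is 1800 frames and the rest 1798 each; 16694 frames reaches minute 9, so 0 × 18 + 9 × 2 = 18 labels have been skipped so far.
Adding those back, label number 16694 + 18 = 16712 at 30 labels/s is 557 s + 2 f = 0 h 9 min 17 s frame 2, i.e. 00:09:17;02.

00:09:17;02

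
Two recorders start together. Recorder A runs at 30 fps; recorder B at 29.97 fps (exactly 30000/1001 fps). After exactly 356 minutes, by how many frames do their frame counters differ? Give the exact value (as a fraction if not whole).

356 min = 21360 s.
A emits 30 × 21360 = 640800 frames; B emits 30000/1001 × 21360 = 640800000/1001.
Difference = 640800/1001 frames (≈ 640.1598); B is behind A.

640800/1001 frames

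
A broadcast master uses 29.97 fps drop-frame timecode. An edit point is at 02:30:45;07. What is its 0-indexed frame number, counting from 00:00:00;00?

271087

Complete 10-minute blocks: 15, each 17982 frames → 269730.
Remaining 0 whole minutes in the current block: 0 frames.
Within the current minute: 45 × 30 + 7 = 1357. Total = 269730 + 0 + 1357 = 271087.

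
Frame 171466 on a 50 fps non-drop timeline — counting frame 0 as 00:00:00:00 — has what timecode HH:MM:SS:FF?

00:57:09:16

171466 ÷ 50 = 3429 full seconds, remainder 16 frames.
3429 s = 0 h 57 min 9 s.
Timecode: 00:57:09:16.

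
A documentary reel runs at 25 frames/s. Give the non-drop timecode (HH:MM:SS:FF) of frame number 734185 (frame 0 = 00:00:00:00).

08:09:27:10

734185 ÷ 25 = 29367 full seconds, remainder 10 frames.
29367 s = 8 h 9 min 27 s.
Timecode: 08:09:27:10.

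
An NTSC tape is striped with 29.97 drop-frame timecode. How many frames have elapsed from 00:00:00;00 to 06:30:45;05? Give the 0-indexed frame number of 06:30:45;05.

Complete 10-minute blocks: 39, each 17982 frames → 701298.
Remaining 0 whole minutes in the current block: 0 frames.
Within the current minute: 45 × 30 + 5 = 1355. Total = 701298 + 0 + 1355 = 702653.

702653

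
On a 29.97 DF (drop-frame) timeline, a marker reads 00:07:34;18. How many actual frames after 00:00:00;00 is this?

As if non-drop at 30 labels/s: (0 × 3600 + 7 × 60 + 34) × 30 + 18 = 13638.
Minute boundaries passed: 7; those not divisible by 10: 7 − 0 = 7; dropped labels = 2 × 7 = 14.
Actual frame index = 13638 − 14 = 13624.

13624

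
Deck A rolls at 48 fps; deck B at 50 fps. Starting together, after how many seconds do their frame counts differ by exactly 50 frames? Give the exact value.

25 seconds

The gap grows by |50 − 48| = 2 frames per second.
Time for a 50-frame gap: 50 ÷ (2) = 25 s.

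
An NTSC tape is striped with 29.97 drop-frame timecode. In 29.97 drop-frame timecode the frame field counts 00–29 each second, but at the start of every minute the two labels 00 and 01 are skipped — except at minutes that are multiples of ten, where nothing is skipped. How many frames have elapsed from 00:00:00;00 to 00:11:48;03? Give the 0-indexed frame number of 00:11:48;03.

21223

As if non-drop at 30 labels/s: (0 × 3600 + 11 × 60 + 48) × 30 + 3 = 21243.
Minute boundaries passed: 11; those not divisible by 10: 11 − 1 = 10; dropped labels = 2 × 10 = 20.
Actual frame index = 21243 − 20 = 21223.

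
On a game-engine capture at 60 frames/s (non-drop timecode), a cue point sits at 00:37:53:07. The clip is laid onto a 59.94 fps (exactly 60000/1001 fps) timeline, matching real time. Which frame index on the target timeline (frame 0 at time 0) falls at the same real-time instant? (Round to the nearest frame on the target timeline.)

frame 136251

Source frame index: (0×3600 + 37×60 + 53) × 60 + 7 = 136387.
Real time: 136387 / (60) = 136387/60 s.
Target frame: (136387/60) × (60000/1001) = 136387000/1001 ≈ 136250.749 → 136251.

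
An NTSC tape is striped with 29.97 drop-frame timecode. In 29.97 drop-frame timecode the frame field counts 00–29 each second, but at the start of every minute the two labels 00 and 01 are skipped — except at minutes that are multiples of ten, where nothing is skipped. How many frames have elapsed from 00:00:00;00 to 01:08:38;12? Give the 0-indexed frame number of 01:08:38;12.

Complete 10-minute blocks: 6, each 17982 frames → 107892.
Remaining 8 whole minutes in the current block: 1800 + 7 × 1798 = 14386 frames.
Within the current minute: 38 × 30 + 12 − 2 = 1150 (labels ;00/;01 skipped at this minute). Total = 107892 + 14386 + 1150 = 123428.

123428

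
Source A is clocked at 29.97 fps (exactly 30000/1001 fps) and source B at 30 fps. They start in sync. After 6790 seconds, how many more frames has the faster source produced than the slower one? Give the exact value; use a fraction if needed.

A emits 30000/1001 × 6790 = 29100000/143 frames; B emits 30 × 6790 = 203700.
Difference = 29100/143 frames (≈ 203.4965); B is ahead of A.

29100/143 frames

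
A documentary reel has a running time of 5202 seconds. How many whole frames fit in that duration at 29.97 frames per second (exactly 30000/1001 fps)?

Frames = 5202 × 30000/1001 = 156060000/1001 ≈ 155904.0959.
Complete frames: 155904.

155904 frames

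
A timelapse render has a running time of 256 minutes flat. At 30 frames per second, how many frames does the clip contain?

460800 frames

256 min = 15360 s.
Frames = 15360 × 30 = 460800.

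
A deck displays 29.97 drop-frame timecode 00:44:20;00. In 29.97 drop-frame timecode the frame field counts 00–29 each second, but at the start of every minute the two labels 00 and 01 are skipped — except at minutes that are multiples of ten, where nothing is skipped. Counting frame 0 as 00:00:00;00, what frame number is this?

79720

As if non-drop at 30 labels/s: (0 × 3600 + 44 × 60 + 20) × 30 + 0 = 79800.
Minute boundaries passed: 44; those not divisible by 10: 44 − 4 = 40; dropped labels = 2 × 40 = 80.
Actual frame index = 79800 − 80 = 79720.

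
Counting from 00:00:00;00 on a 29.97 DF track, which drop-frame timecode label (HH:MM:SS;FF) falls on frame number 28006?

00:15:34;14

Each 10-minute DF block holds 10 × 60 × 30 − 9 × 2 = 17982 frames. 28006 ÷ 17982 → 1 full block, remainder 10024.
Within the partial block the first minute is 1800 frames and each further minute 1798, so 5 further minute boundaries passed. Total skipped labels = 18 × 1 + 2 × 5 = 28.
Non-drop label index = 28006 + 28 = 28034; at 30 labels/s that is 00:15:34:14, i.e. DF 00:15:34;14.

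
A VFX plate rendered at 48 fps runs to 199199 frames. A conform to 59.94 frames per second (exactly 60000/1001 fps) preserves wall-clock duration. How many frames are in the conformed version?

248750 frames

Target frames = source frames × (target rate / source rate) = 199199 × (60000/1001)/(48) = 199199 × 1250/1001 = 248750.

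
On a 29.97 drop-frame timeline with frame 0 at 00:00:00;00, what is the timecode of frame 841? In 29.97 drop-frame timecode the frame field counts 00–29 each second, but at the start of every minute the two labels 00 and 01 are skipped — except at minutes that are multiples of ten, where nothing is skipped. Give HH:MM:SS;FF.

00:00:28;01

Ten DF minutes hold 17982 frames, so frame 841 lies in block 0 (frames 0–17981) with 841 frames into that block.
The block's first minute is 1800 frames and the rest 1798 each; 841 frames reaches minute 0, so 0 × 18 + 0 × 2 = 0 labels have been skipped so far.
Adding those back, label number 841 + 0 = 841 at 30 labels/s is 28 s + 1 f = 0 h 0 min 28 s frame 1, i.e. 00:00:28;01.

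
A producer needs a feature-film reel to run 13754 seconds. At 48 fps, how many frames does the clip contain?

Frames = 13754 × 48 = 660192.

660192 frames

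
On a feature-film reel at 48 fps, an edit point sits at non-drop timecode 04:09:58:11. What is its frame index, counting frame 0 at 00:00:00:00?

719915

Total seconds to the label: (4 × 3600 + 9 × 60 + 58) = 14998.
Frame index = 14998 × 48 + 11 = 719915.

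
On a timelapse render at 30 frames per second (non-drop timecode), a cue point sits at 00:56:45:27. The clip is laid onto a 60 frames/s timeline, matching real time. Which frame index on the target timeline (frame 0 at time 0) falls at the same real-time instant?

frame 204354

Source frame index: (0×3600 + 56×60 + 45) × 30 + 27 = 102177.
Real time: 102177 / (30) = 34059/10 s.
Target frame: (34059/10) × (60) = 204354.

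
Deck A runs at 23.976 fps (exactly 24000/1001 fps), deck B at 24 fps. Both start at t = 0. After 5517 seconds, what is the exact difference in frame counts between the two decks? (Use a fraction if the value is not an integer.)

A emits 24000/1001 × 5517 = 132408000/1001 frames; B emits 24 × 5517 = 132408.
Difference = 132408/1001 frames (≈ 132.2757); B is ahead of A.

132408/1001 frames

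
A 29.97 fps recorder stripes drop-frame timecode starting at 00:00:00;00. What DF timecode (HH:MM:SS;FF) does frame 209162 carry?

01:56:19;02

Each 10-minute DF block holds 10 × 60 × 30 − 9 × 2 = 17982 frames. 209162 ÷ 17982 → 11 full blocks, remainder 11360.
Within the partial block the first minute is 1800 frames and each further minute 1798, so 6 further minute boundaries passed. Total skipped labels = 18 × 11 + 2 × 6 = 210.
Non-drop label index = 209162 + 210 = 209372; at 30 labels/s that is 01:56:19:02, i.e. DF 01:56:19;02.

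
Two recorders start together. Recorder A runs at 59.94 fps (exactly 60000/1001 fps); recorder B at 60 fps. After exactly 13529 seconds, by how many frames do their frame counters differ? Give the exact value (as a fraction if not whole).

A emits 60000/1001 × 13529 = 811740000/1001 frames; B emits 60 × 13529 = 811740.
Difference = 811740/1001 frames (≈ 810.9291); B is ahead of A.

811740/1001 frames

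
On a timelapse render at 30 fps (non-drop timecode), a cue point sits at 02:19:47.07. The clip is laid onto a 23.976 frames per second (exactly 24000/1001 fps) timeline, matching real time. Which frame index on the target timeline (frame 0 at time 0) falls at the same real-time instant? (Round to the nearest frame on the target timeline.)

Source frame index: (2×3600 + 19×60 + 47) × 30 + 7 = 251617.
Real time: 251617 / (30) = 251617/30 s.
Target frame: (251617/30) × (24000/1001) = 201293600/1001 ≈ 201092.507 → 201093.

frame 201093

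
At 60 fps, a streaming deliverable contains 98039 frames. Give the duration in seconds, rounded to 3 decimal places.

1633.983 seconds

Running time = 98039 × 1/60 = 98039/60 s ≈ 1633.983 s.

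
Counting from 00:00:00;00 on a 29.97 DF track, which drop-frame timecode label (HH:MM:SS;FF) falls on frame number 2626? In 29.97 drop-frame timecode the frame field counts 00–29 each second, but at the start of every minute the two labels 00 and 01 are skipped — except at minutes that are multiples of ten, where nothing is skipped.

00:01:27;18

Ten DF minutes hold 17982 frames, so frame 2626 lies in block 0 (frames 0–17981) with 2626 frames into that block.
The block's first minute is 1800 frames and the rest 1798 each; 2626 frames reaches minute 1, so 0 × 18 + 1 × 2 = 2 labels have been skipped so far.
Adding those back, label number 2626 + 2 = 2628 at 30 labels/s is 87 s + 18 f = 0 h 1 min 27 s frame 18, i.e. 00:01:27;18.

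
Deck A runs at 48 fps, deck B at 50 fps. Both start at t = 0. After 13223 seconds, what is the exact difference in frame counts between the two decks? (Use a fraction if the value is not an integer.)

26446 frames

A emits 48 × 13223 = 634704 frames; B emits 50 × 13223 = 661150.
Difference = 26446 frames; B is ahead of A.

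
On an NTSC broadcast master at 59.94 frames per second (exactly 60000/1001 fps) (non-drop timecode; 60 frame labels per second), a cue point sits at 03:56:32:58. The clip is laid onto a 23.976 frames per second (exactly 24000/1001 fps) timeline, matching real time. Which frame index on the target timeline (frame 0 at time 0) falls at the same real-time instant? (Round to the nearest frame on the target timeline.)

Source frame index: (3×3600 + 56×60 + 32) × 60 + 58 = 851578.
Real time: 851578 / (60000/1001) = 426214789/30000 s.
Target frame: (426214789/30000) × (24000/1001) = 1703156/5 ≈ 340631.200 → 340631.

frame 340631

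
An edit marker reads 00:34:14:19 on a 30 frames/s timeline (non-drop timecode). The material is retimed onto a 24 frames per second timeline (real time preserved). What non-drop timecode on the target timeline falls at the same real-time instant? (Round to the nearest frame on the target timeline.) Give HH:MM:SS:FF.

00:34:14:15

Source frame index: (0×3600 + 34×60 + 14) × 30 + 19 = 61639.
Real time: 61639 / (30) = 61639/30 s.
Target frame: (61639/30) × (24) = 246556/5 ≈ 49311.200 → 49311.
At 24 labels/s: frame 49311 → 00:34:14:15.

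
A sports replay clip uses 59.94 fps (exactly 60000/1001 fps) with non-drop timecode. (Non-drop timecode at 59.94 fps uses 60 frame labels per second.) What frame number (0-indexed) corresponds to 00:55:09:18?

frame 198558

Total seconds to the label: (0 × 3600 + 55 × 60 + 9) = 3309.
Frame index = 3309 × 60 + 18 = 198558.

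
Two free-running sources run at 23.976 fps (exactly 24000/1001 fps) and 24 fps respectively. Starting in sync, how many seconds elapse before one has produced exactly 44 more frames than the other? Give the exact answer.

11011/6 seconds

The gap grows by |24 − 24000/1001| = 24/1001 frames per second.
Time for a 44-frame gap: 44 ÷ (24/1001) = 11011/6 s.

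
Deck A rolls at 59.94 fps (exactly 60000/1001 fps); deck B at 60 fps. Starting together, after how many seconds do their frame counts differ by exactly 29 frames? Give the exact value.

The gap grows by |60 − 60000/1001| = 60/1001 frames per second.
Time for a 29-frame gap: 29 ÷ (60/1001) = 29029/60 s.

29029/60 seconds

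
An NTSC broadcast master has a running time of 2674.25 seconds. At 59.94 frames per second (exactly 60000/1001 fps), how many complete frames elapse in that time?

Frames = 2674.25 × 60000/1001 = 160455000/1001 ≈ 160294.7053.
Complete frames: 160294.

160294 frames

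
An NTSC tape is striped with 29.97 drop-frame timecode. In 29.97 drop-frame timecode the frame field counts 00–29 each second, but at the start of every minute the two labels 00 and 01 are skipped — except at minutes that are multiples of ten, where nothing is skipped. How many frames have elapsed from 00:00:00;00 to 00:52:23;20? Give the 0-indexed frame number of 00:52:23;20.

Complete 10-minute blocks: 5, each 17982 frames → 89910.
Remaining 2 whole minutes in the current block: 1800 + 1 × 1798 = 3598 frames.
Within the current minute: 23 × 30 + 20 − 2 = 708 (labels ;00/;01 skipped at this minute). Total = 89910 + 3598 + 708 = 94216.

94216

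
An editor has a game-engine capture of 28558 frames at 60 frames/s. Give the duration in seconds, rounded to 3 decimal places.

Running time = 28558 × 1/60 = 14279/30 s ≈ 475.967 s.

475.967 seconds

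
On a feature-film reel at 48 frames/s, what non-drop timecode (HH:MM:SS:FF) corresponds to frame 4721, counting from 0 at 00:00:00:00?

00:01:38:17

4721 ÷ 48 = 98 full seconds, remainder 17 frames.
98 s = 0 h 1 min 38 s.
Timecode: 00:01:38:17.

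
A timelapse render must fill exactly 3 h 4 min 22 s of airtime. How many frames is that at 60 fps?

663720 frames

3 h 4 min 22 s = 11062 s.
Frames = 11062 × 60 = 663720.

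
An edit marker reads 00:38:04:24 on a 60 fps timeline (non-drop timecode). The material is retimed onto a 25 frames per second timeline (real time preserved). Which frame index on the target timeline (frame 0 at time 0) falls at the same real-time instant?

Source frame index: (0×3600 + 38×60 + 4) × 60 + 24 = 137064.
Real time: 137064 / (60) = 11422/5 s.
Target frame: (11422/5) × (25) = 57110.

frame 57110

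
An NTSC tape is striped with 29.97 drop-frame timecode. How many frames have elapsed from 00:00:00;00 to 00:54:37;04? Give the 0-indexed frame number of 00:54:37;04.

98216

Complete 10-minute blocks: 5, each 17982 frames → 89910.
Remaining 4 whole minutes in the current block: 1800 + 3 × 1798 = 7194 frames.
Within the current minute: 37 × 30 + 4 − 2 = 1112 (labels ;00/;01 skipped at this minute). Total = 89910 + 7194 + 1112 = 98216.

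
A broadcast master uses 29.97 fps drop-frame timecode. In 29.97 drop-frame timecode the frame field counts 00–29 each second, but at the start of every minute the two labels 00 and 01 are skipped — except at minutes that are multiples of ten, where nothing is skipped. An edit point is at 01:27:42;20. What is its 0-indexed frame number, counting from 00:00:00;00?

157722

As if non-drop at 30 labels/s: (1 × 3600 + 27 × 60 + 42) × 30 + 20 = 157880.
Minute boundaries passed: 87; those not divisible by 10: 87 − 8 = 79; dropped labels = 2 × 79 = 158.
Actual frame index = 157880 − 158 = 157722.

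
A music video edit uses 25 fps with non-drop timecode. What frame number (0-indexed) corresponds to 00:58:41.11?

frame 88036

Total seconds to the label: (0 × 3600 + 58 × 60 + 41) = 3521.
Frame index = 3521 × 25 + 11 = 88036.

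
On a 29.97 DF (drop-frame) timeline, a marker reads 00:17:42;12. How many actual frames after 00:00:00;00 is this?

31840

Complete 10-minute blocks: 1, each 17982 frames → 17982.
Remaining 7 whole minutes in the current block: 1800 + 6 × 1798 = 12588 frames.
Within the current minute: 42 × 30 + 12 − 2 = 1270 (labels ;00/;01 skipped at this minute). Total = 17982 + 12588 + 1270 = 31840.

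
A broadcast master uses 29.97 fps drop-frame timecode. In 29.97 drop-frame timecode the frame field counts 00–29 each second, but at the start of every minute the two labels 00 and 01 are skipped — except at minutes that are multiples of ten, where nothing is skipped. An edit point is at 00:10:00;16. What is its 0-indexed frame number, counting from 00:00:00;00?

17998

Complete 10-minute blocks: 1, each 17982 frames → 17982.
Remaining 0 whole minutes in the current block: 0 frames.
Within the current minute: 0 × 30 + 16 = 16. Total = 17982 + 0 + 16 = 17998.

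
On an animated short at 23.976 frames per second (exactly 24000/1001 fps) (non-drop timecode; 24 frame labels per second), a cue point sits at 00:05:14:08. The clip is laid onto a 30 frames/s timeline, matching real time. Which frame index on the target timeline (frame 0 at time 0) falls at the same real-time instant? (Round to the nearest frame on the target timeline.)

frame 9439

Source frame index: (0×3600 + 5×60 + 14) × 24 + 8 = 7544.
Real time: 7544 / (24000/1001) = 943943/3000 s.
Target frame: (943943/3000) × (30) = 943943/100 ≈ 9439.430 → 9439.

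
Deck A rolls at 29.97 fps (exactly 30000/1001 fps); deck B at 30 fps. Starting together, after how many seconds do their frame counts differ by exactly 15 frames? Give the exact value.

500.5 seconds

The gap grows by |30 − 30000/1001| = 30/1001 frames per second.
Time for a 15-frame gap: 15 ÷ (30/1001) = 500.5 s.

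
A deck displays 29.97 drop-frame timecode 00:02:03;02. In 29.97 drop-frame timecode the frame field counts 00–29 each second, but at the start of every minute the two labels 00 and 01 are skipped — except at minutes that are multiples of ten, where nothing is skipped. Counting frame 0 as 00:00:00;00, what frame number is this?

3688

Complete 10-minute blocks: 0, each 17982 frames → 0.
Remaining 2 whole minutes in the current block: 1800 + 1 × 1798 = 3598 frames.
Within the current minute: 3 × 30 + 2 − 2 = 90 (labels ;00/;01 skipped at this minute). Total = 0 + 3598 + 90 = 3688.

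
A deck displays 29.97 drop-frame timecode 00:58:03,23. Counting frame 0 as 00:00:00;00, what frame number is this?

104407

Complete 10-minute blocks: 5, each 17982 frames → 89910.
Remaining 8 whole minutes in the current block: 1800 + 7 × 1798 = 14386 frames.
Within the current minute: 3 × 30 + 23 − 2 = 111 (labels ;00/;01 skipped at this minute). Total = 89910 + 14386 + 111 = 104407.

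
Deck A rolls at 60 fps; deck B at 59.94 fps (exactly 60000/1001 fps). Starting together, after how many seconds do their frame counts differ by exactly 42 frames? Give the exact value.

The gap grows by |60000/1001 − 60| = 60/1001 frames per second.
Time for a 42-frame gap: 42 ÷ (60/1001) = 700.7 s.

700.7 seconds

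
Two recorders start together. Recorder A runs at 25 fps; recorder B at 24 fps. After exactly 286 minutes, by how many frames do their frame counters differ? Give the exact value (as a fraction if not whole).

286 min = 17160 s.
A emits 25 × 17160 = 429000 frames; B emits 24 × 17160 = 411840.
Difference = 17160 frames; B is behind A.

17160 frames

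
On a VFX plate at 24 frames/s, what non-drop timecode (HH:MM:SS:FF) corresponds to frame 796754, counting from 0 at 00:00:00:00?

09:13:18:02

796754 ÷ 24 = 33198 full seconds, remainder 2 frames.
33198 s = 9 h 13 min 18 s.
Timecode: 09:13:18:02.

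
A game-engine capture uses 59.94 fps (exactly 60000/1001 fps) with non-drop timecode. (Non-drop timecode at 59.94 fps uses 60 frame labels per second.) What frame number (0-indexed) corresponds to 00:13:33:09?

frame 48789

Total seconds to the label: (0 × 3600 + 13 × 60 + 33) = 813.
Frame index = 813 × 60 + 9 = 48789.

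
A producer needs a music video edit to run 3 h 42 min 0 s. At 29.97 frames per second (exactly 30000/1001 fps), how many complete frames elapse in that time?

3 h 42 min 0 s = 13320 s.
Frames = 13320 × 30000/1001 = 399600000/1001 ≈ 399200.7992.
Complete frames: 399200.

399200 frames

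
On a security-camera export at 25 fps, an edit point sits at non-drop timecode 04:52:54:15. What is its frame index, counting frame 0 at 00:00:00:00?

Total seconds to the label: (4 × 3600 + 52 × 60 + 54) = 17574.
Frame index = 17574 × 25 + 15 = 439365.

439365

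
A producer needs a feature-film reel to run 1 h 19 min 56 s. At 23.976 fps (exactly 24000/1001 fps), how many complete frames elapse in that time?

114989 frames

1 h 19 min 56 s = 4796 s.
Frames = 4796 × 24000/1001 = 10464000/91 ≈ 114989.0110.
Complete frames: 114989.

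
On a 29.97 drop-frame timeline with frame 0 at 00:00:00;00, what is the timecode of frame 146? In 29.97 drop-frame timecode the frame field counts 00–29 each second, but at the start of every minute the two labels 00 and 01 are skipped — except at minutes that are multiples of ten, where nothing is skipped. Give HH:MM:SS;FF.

00:00:04;26

Ten DF minutes hold 17982 frames, so frame 146 lies in block 0 (frames 0–17981) with 146 frames into that block.
The block's first minute is 1800 frames and the rest 1798 each; 146 frames reaches minute 0, so 0 × 18 + 0 × 2 = 0 labels have been skipped so far.
Adding those back, label number 146 + 0 = 146 at 30 labels/s is 4 s + 26 f = 0 h 0 min 4 s frame 26, i.e. 00:00:04;26.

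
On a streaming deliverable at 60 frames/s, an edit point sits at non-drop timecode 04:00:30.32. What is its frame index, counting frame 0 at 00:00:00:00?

865832

Total seconds to the label: (4 × 3600 + 0 × 60 + 30) = 14430.
Frame index = 14430 × 60 + 32 = 865832.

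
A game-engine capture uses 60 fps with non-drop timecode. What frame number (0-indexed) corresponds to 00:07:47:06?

Total seconds to the label: (0 × 3600 + 7 × 60 + 47) = 467.
Frame index = 467 × 60 + 6 = 28026.

28026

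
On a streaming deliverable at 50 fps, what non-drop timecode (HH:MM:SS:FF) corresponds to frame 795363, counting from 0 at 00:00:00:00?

795363 ÷ 50 = 15907 full seconds, remainder 13 frames.
15907 s = 4 h 25 min 7 s.
Timecode: 04:25:07:13.

04:25:07:13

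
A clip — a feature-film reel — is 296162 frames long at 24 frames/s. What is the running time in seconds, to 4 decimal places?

Running time = 296162 × 1/24 = 148081/12 s ≈ 12340.0833 s.

12340.0833 seconds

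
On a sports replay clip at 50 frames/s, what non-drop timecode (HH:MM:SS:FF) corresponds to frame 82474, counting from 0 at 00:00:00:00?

82474 ÷ 50 = 1649 full seconds, remainder 24 frames.
1649 s = 0 h 27 min 29 s.
Timecode: 00:27:29:24.

00:27:29:24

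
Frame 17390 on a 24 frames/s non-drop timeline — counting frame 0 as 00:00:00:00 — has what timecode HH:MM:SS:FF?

00:12:04:14

17390 ÷ 24 = 724 full seconds, remainder 14 frames.
724 s = 0 h 12 min 4 s.
Timecode: 00:12:04:14.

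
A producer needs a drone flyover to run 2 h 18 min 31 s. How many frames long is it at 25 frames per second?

207775 frames

2 h 18 min 31 s = 8311 s.
Frames = 8311 × 25 = 207775.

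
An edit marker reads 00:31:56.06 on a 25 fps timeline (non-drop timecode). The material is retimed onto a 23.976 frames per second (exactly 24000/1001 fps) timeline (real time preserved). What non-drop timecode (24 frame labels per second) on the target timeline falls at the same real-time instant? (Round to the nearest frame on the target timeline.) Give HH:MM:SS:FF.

00:31:54:08

Source frame index: (0×3600 + 31×60 + 56) × 25 + 6 = 47906.
Real time: 47906 / (25) = 47906/25 s.
Target frame: (47906/25) × (24000/1001) = 45989760/1001 ≈ 45943.816 → 45944.
At 24 labels/s: frame 45944 → 00:31:54:08.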